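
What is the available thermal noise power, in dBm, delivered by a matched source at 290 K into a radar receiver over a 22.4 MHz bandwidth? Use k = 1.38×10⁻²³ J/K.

P_n = kTB = 1.38×10⁻²³ × 290 × 2.24×10⁷ = 8.96×10⁻¹⁴ W
In dBm: 10 log₁₀(8.96×10⁻¹⁴ / 10⁻³) = −100.5 dBm

−100.5 dBm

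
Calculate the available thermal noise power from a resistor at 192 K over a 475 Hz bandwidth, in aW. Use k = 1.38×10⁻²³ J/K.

P_n = kTB = 1.38×10⁻²³ × 192 × 4.75×10² = 1.26×10⁻¹⁸ W = 1.26 aW

1.26 aW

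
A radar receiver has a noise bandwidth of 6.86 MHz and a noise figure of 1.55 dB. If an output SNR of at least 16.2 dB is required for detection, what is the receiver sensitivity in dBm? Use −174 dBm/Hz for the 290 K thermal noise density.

−87.9 dBm

Sensitivity = −174 + 10 log₁₀(B) + NF + SNR_min
= −174 + 68.36 + 1.55 + 16.2
= −87.89 dBm → −87.9 dBm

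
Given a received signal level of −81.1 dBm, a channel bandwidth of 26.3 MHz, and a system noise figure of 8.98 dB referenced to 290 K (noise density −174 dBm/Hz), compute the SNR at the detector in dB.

Noise floor: N = −174 + 10 log₁₀(B) + NF
10 log₁₀(2.63×10⁷) = 74.2 dB
N = −174 + 74.2 + 8.98 = −90.82 dBm
SNR = P_sig − N = −81.1 − (−90.82) = 9.72 dB → 9.7 dB

9.7 dB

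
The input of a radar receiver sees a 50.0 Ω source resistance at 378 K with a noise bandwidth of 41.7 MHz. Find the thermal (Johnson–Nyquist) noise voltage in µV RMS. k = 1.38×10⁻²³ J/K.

V_n = √(4kTRB)
4kTRB = 4 × 1.38×10⁻²³ × 378 × 5.00×10¹ × 4.17×10⁷ = 4.35×10⁻¹¹ V²
V_n = √(4.35×10⁻¹¹) = 6.60×10⁻⁶ V = 6.60 µV

6.60 µV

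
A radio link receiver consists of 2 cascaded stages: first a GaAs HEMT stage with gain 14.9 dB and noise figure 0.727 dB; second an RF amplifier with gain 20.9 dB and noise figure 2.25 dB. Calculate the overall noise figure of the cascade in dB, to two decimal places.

Convert to linear (a loss of L dB is a gain of −L dB): F_i = 10^(NF_i/10), G_i = 10^(G_i,dB/10)
  Stage 1: F_1 = 10^(0.727/10) = 1.182, G_1 = 10^(14.9/10) = 30.90
  Stage 2: F_2 = 10^(2.25/10) = 1.679, G_2 = 10^(20.9/10) = 123.0
Friis cascade:
  F = 1.182 + (1.679 − 1)/30.90 = 1.204
NF = 10 log₁₀(1.204) = 0.81 dB

0.81 dB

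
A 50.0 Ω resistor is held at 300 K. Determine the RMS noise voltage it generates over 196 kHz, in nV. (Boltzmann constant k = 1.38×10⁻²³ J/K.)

V_n = √(4kTRB)
4kTRB = 4 × 1.38×10⁻²³ × 300 × 5.00×10¹ × 1.96×10⁵ = 1.62×10⁻¹³ V²
V_n = √(1.62×10⁻¹³) = 4.03×10⁻⁷ V = 403 nV

403 nV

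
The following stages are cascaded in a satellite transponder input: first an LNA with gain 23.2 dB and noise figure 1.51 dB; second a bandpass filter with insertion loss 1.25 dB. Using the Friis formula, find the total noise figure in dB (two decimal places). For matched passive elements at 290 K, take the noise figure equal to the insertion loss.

1.51 dB

Convert to linear (a loss of L dB is a gain of −L dB): F_i = 10^(NF_i/10), G_i = 10^(G_i,dB/10)
  Stage 1: F_1 = 10^(1.51/10) = 1.416, G_1 = 10^(23.2/10) = 208.9
  Stage 2: F_2 = 10^(1.25/10) = 1.334, G_2 = 10^(−1.25/10) = 0.7499
Friis cascade:
  F = 1.416 + (1.334 − 1)/208.9 = 1.417
NF = 10 log₁₀(1.417) = 1.51 dB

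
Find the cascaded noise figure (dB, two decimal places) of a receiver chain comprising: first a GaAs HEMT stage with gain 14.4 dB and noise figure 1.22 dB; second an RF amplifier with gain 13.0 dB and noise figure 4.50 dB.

Convert to linear (a loss of L dB is a gain of −L dB): F_i = 10^(NF_i/10), G_i = 10^(G_i,dB/10)
  Stage 1: F_1 = 10^(1.22/10) = 1.324, G_1 = 10^(14.4/10) = 27.54
  Stage 2: F_2 = 10^(4.50/10) = 2.818, G_2 = 10^(13.0/10) = 19.95
Friis cascade:
  F = 1.324 + (2.818 − 1)/27.54 = 1.390
NF = 10 log₁₀(1.390) = 1.43 dB

1.43 dB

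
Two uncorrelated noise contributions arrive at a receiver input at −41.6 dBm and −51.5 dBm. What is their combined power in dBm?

−41.2 dBm

Convert to linear, add, convert back:
P₁ = 6.92×10⁻⁸ W, P₂ = 7.08×10⁻⁹ W
P_tot = 7.63×10⁻⁸ W → 10 log₁₀(P_tot / 10⁻³) = −41.2 dBm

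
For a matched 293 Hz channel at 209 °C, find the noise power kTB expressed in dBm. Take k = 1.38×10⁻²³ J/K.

T = 209 °C + 273.15 = 482.15 K
P_n = kTB = 1.38×10⁻²³ × 482.15 × 2.93×10² = 1.95×10⁻¹⁸ W
In dBm: 10 log₁₀(1.95×10⁻¹⁸ / 10⁻³) = −147.1 dBm

−147.1 dBm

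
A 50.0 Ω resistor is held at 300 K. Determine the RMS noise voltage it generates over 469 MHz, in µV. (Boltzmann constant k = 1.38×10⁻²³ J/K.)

V_n = √(4kTRB)
4kTRB = 4 × 1.38×10⁻²³ × 300 × 5.00×10¹ × 4.69×10⁸ = 3.88×10⁻¹⁰ V²
V_n = √(3.88×10⁻¹⁰) = 1.97×10⁻⁵ V = 19.7 µV

19.7 µV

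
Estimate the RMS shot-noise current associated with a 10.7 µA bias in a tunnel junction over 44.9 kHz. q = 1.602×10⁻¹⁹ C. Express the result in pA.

392 pA

I_n = √(2qI·B)
2qI·B = 2 × 1.602×10⁻¹⁹ × 1.07×10⁻⁵ × 4.49×10⁴ = 1.54×10⁻¹⁹ A²
I_n = √(1.54×10⁻¹⁹) = 3.92×10⁻¹⁰ A = 392 pA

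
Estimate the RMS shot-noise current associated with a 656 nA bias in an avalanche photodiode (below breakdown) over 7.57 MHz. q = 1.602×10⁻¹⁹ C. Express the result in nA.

I_n = √(2qI·B)
2qI·B = 2 × 1.602×10⁻¹⁹ × 6.56×10⁻⁷ × 7.57×10⁶ = 1.59×10⁻¹⁸ A²
I_n = √(1.59×10⁻¹⁸) = 1.26×10⁻⁹ A = 1.26 nA

1.26 nA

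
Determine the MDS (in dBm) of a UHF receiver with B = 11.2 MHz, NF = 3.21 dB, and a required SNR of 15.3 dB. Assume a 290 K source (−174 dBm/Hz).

Sensitivity = −174 + 10 log₁₀(B) + NF + SNR_min
= −174 + 70.49 + 3.21 + 15.3
= −85.00 dBm → −85.0 dBm

−85.0 dBm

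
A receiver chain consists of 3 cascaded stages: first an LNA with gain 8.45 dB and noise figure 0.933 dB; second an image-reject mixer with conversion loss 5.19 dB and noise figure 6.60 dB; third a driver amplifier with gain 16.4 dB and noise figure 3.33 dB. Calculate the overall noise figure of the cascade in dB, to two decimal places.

3.61 dB

Convert to linear (a loss of L dB is a gain of −L dB): F_i = 10^(NF_i/10), G_i = 10^(G_i,dB/10)
  Stage 1: F_1 = 10^(0.933/10) = 1.240, G_1 = 10^(8.45/10) = 6.998
  Stage 2: F_2 = 10^(6.60/10) = 4.571, G_2 = 10^(−5.19/10) = 0.3027
  Stage 3: F_3 = 10^(3.33/10) = 2.153, G_3 = 10^(16.4/10) = 43.65
Friis cascade:
  F = 1.240 + (4.571 − 1)/6.998 + (2.153 − 1)/2.118 = 2.294
NF = 10 log₁₀(2.294) = 3.61 dB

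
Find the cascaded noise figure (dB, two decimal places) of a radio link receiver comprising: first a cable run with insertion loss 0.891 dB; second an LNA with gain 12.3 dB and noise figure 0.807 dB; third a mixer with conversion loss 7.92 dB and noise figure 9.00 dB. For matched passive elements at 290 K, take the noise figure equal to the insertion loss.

Convert to linear (a loss of L dB is a gain of −L dB): F_i = 10^(NF_i/10), G_i = 10^(G_i,dB/10)
  Stage 1: F_1 = 10^(0.891/10) = 1.228, G_1 = 10^(−0.891/10) = 0.8145
  Stage 2: F_2 = 10^(0.807/10) = 1.204, G_2 = 10^(12.3/10) = 16.98
  Stage 3: F_3 = 10^(9.00/10) = 7.943, G_3 = 10^(−7.92/10) = 0.1614
Friis cascade:
  F = 1.228 + (1.204 − 1)/0.8145 + (7.943 − 1)/13.83 = 1.980
NF = 10 log₁₀(1.980) = 2.97 dB

2.97 dB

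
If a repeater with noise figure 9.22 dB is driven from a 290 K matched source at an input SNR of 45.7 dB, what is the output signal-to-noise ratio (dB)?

By definition F = SNR_in/SNR_out, so in dB: SNR_out = SNR_in − NF
SNR_out = 45.7 − 9.22 = 36.48 dB

36.48 dB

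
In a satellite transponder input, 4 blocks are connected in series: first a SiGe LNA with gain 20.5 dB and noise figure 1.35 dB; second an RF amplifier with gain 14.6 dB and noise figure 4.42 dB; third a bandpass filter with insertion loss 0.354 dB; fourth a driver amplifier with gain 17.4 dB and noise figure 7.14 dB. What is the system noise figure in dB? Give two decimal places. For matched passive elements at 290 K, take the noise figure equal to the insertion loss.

1.40 dB

Convert to linear (a loss of L dB is a gain of −L dB): F_i = 10^(NF_i/10), G_i = 10^(G_i,dB/10)
  Stage 1: F_1 = 10^(1.35/10) = 1.365, G_1 = 10^(20.5/10) = 112.2
  Stage 2: F_2 = 10^(4.42/10) = 2.767, G_2 = 10^(14.6/10) = 28.84
  Stage 3: F_3 = 10^(0.354/10) = 1.085, G_3 = 10^(−0.354/10) = 0.9217
  Stage 4: F_4 = 10^(7.14/10) = 5.176, G_4 = 10^(17.4/10) = 54.95
Friis cascade:
  F = 1.365 + (2.767 − 1)/112.2 + (1.085 − 1)/3236 + (5.176 − 1)/2983 = 1.382
NF = 10 log₁₀(1.382) = 1.40 dB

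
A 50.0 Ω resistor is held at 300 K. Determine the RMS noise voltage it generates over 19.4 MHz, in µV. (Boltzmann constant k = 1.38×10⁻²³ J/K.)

V_n = √(4kTRB)
4kTRB = 4 × 1.38×10⁻²³ × 300 × 5.00×10¹ × 1.94×10⁷ = 1.61×10⁻¹¹ V²
V_n = √(1.61×10⁻¹¹) = 4.01×10⁻⁶ V = 4.01 µV

4.01 µV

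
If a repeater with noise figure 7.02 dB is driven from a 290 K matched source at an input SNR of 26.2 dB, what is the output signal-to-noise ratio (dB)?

By definition F = SNR_in/SNR_out, so in dB: SNR_out = SNR_in − NF
SNR_out = 26.2 − 7.02 = 19.18 dB

19.18 dB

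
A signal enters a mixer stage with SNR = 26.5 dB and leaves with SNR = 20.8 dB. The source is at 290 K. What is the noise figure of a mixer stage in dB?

5.7 dB

NF (dB) = SNR_in(dB) − SNR_out(dB) when the source is at T₀
NF = 26.5 − 20.8 = 5.7 dB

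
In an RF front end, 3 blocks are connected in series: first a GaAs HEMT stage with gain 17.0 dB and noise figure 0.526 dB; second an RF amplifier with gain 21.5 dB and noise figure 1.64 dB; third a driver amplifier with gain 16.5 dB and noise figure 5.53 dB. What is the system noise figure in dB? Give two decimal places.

Convert to linear (a loss of L dB is a gain of −L dB): F_i = 10^(NF_i/10), G_i = 10^(G_i,dB/10)
  Stage 1: F_1 = 10^(0.526/10) = 1.129, G_1 = 10^(17.0/10) = 50.12
  Stage 2: F_2 = 10^(1.64/10) = 1.459, G_2 = 10^(21.5/10) = 141.3
  Stage 3: F_3 = 10^(5.53/10) = 3.573, G_3 = 10^(16.5/10) = 44.67
Friis cascade:
  F = 1.129 + (1.459 − 1)/50.12 + (3.573 − 1)/7079 = 1.138
NF = 10 log₁₀(1.138) = 0.56 dB

0.56 dB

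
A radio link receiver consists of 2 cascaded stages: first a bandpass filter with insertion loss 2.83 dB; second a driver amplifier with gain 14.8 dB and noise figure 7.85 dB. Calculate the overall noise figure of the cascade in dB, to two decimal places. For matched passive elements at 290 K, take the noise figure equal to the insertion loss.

10.68 dB

Convert to linear (a loss of L dB is a gain of −L dB): F_i = 10^(NF_i/10), G_i = 10^(G_i,dB/10)
  Stage 1: F_1 = 10^(2.83/10) = 1.919, G_1 = 10^(−2.83/10) = 0.5212
  Stage 2: F_2 = 10^(7.85/10) = 6.095, G_2 = 10^(14.8/10) = 30.20
Friis cascade:
  F = 1.919 + (6.095 − 1)/0.5212 = 11.69
NF = 10 log₁₀(11.69) = 10.68 dB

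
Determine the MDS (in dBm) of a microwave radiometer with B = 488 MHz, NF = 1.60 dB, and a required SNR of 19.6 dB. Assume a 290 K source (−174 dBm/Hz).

−65.9 dBm

Sensitivity = −174 + 10 log₁₀(B) + NF + SNR_min
= −174 + 86.88 + 1.60 + 19.6
= −65.92 dBm → −65.9 dBm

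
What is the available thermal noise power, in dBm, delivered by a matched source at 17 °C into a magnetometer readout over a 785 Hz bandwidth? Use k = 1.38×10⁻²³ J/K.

T = 17 °C + 273.15 = 290.15 K
P_n = kTB = 1.38×10⁻²³ × 290.15 × 7.85×10² = 3.14×10⁻¹⁸ W
In dBm: 10 log₁₀(3.14×10⁻¹⁸ / 10⁻³) = −145.0 dBm

−145.0 dBm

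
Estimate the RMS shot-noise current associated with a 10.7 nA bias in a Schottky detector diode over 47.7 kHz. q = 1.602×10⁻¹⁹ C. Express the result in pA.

I_n = √(2qI·B)
2qI·B = 2 × 1.602×10⁻¹⁹ × 1.07×10⁻⁸ × 4.77×10⁴ = 1.64×10⁻²² A²
I_n = √(1.64×10⁻²²) = 1.28×10⁻¹¹ A = 12.8 pA

12.8 pA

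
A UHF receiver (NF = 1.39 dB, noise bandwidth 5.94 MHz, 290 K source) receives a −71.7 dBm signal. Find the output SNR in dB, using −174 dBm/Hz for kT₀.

Noise floor: N = −174 + 10 log₁₀(B) + NF
10 log₁₀(5.94×10⁶) = 67.74 dB
N = −174 + 67.74 + 1.39 = −104.87 dBm
SNR = P_sig − N = −71.7 − (−104.87) = 33.17 dB → 33.2 dB

33.2 dB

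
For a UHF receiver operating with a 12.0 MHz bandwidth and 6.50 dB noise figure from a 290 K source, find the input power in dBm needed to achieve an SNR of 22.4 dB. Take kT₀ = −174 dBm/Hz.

−74.3 dBm

Sensitivity = −174 + 10 log₁₀(B) + NF + SNR_min
= −174 + 70.79 + 6.50 + 22.4
= −74.31 dBm → −74.3 dBm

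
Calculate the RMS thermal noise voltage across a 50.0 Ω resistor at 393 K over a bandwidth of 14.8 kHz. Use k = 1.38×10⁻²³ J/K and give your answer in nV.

V_n = √(4kTRB)
4kTRB = 4 × 1.38×10⁻²³ × 393 × 5.00×10¹ × 1.48×10⁴ = 1.61×10⁻¹⁴ V²
V_n = √(1.61×10⁻¹⁴) = 1.27×10⁻⁷ V = 127 nV

127 nV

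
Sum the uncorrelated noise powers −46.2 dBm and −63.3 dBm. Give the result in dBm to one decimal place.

Convert to linear, add, convert back:
P₁ = 2.40×10⁻⁸ W, P₂ = 4.68×10⁻¹⁰ W
P_tot = 2.45×10⁻⁸ W → 10 log₁₀(P_tot / 10⁻³) = −46.1 dBm

−46.1 dBm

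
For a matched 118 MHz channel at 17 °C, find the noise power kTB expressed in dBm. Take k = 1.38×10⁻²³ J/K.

−93.3 dBm

T = 17 °C + 273.15 = 290.15 K
P_n = kTB = 1.38×10⁻²³ × 290.15 × 1.18×10⁸ = 4.72×10⁻¹³ W
In dBm: 10 log₁₀(4.72×10⁻¹³ / 10⁻³) = −93.3 dBm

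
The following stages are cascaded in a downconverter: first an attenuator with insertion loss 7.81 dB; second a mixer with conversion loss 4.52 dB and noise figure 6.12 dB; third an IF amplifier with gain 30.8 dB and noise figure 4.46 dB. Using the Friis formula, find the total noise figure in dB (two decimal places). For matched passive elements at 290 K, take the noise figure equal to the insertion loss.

17.43 dB

Convert to linear (a loss of L dB is a gain of −L dB): F_i = 10^(NF_i/10), G_i = 10^(G_i,dB/10)
  Stage 1: F_1 = 10^(7.81/10) = 6.039, G_1 = 10^(−7.81/10) = 0.1656
  Stage 2: F_2 = 10^(6.12/10) = 4.093, G_2 = 10^(−4.52/10) = 0.3532
  Stage 3: F_3 = 10^(4.46/10) = 2.793, G_3 = 10^(30.8/10) = 1202
Friis cascade:
  F = 6.039 + (4.093 − 1)/0.1656 + (2.793 − 1)/0.05848 = 55.37
NF = 10 log₁₀(55.37) = 17.43 dB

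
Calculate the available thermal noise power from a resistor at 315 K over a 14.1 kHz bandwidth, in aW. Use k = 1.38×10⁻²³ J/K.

61.3 aW

P_n = kTB = 1.38×10⁻²³ × 315 × 1.41×10⁴ = 6.13×10⁻¹⁷ W = 61.3 aW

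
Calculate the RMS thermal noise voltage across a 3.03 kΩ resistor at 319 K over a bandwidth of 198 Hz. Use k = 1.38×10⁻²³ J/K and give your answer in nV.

V_n = √(4kTRB)
4kTRB = 4 × 1.38×10⁻²³ × 319 × 3.03×10³ × 1.98×10² = 1.06×10⁻¹⁴ V²
V_n = √(1.06×10⁻¹⁴) = 1.03×10⁻⁷ V = 103 nV

103 nV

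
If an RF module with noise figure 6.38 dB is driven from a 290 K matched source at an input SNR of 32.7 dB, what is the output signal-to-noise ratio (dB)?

By definition F = SNR_in/SNR_out, so in dB: SNR_out = SNR_in − NF
SNR_out = 32.7 − 6.38 = 26.32 dB

26.32 dB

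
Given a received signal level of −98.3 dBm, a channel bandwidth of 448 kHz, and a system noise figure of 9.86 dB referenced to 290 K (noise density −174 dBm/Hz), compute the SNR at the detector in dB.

Noise floor: N = −174 + 10 log₁₀(B) + NF
10 log₁₀(4.48×10⁵) = 56.51 dB
N = −174 + 56.51 + 9.86 = −107.63 dBm
SNR = P_sig − N = −98.3 − (−107.63) = 9.33 dB → 9.3 dB

9.3 dB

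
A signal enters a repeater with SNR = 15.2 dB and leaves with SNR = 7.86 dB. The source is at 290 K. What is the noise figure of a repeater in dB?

NF (dB) = SNR_in(dB) − SNR_out(dB) when the source is at T₀
NF = 15.2 − 7.86 = 7.34 dB

7.34 dB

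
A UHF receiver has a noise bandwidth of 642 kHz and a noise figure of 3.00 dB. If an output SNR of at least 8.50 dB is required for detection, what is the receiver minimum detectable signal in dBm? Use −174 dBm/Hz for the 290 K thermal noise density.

−104.4 dBm

Sensitivity = −174 + 10 log₁₀(B) + NF + SNR_min
= −174 + 58.08 + 3.00 + 8.50
= −104.42 dBm → −104.4 dBm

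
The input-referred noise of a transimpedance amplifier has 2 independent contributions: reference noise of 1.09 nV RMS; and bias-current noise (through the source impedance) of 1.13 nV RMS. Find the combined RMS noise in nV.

1.57 nV

Uncorrelated sources add in power (mean-square): V_tot = √(ΣV_i²)
V_tot = √[(1.09×10⁻⁹)² + (1.13×10⁻⁹)²] = 1.57×10⁻⁹ V = 1.57 nV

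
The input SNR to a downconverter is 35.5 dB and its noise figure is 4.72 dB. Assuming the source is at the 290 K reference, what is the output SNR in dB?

By definition F = SNR_in/SNR_out, so in dB: SNR_out = SNR_in − NF
SNR_out = 35.5 − 4.72 = 30.78 dB

30.78 dB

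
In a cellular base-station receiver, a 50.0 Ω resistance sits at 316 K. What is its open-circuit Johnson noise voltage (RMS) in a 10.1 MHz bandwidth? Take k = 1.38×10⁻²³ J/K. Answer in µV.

V_n = √(4kTRB)
4kTRB = 4 × 1.38×10⁻²³ × 316 × 5.00×10¹ × 1.01×10⁷ = 8.81×10⁻¹² V²
V_n = √(8.81×10⁻¹²) = 2.97×10⁻⁶ V = 2.97 µV

2.97 µV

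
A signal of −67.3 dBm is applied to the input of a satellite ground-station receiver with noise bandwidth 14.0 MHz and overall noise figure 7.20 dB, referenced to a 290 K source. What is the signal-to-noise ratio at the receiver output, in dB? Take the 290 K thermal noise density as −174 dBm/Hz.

28.0 dB

Noise floor: N = −174 + 10 log₁₀(B) + NF
10 log₁₀(1.40×10⁷) = 71.46 dB
N = −174 + 71.46 + 7.20 = −95.34 dBm
SNR = P_sig − N = −67.3 − (−95.34) = 28.04 dB → 28.0 dB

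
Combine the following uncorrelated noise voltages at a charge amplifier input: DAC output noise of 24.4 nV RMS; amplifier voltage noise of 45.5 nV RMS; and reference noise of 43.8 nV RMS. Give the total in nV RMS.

67.7 nV

Uncorrelated sources add in power (mean-square): V_tot = √(ΣV_i²)
V_tot = √[(2.44×10⁻⁸)² + (4.55×10⁻⁸)² + (4.38×10⁻⁸)²] = 6.77×10⁻⁸ V = 67.7 nV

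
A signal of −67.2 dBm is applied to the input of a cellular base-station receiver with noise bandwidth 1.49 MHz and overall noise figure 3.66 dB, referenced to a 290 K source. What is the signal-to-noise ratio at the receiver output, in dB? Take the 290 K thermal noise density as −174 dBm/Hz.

Noise floor: N = −174 + 10 log₁₀(B) + NF
10 log₁₀(1.49×10⁶) = 61.73 dB
N = −174 + 61.73 + 3.66 = −108.61 dBm
SNR = P_sig − N = −67.2 − (−108.61) = 41.41 dB → 41.4 dB

41.4 dB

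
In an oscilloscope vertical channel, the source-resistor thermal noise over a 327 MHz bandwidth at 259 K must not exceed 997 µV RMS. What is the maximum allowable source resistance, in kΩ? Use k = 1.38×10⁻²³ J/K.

213 kΩ

Johnson–Nyquist: V_n = √(4kTRB) ⇒ R = V_n² / (4kTB)
4kTB = 4 × 1.38×10⁻²³ × 259 × 3.27×10⁸ = 4.68×10⁻¹²
R = (9.97×10⁻⁴)² / 4.68×10⁻¹² = 2.13×10⁵ Ω = 213 kΩ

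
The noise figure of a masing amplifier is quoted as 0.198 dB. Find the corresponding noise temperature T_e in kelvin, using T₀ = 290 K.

13.5 K

F = 10^(0.198/10) = 1.04665
T_e = (F − 1)·T₀ = (1.04665 − 1) × 290 = 13.5 K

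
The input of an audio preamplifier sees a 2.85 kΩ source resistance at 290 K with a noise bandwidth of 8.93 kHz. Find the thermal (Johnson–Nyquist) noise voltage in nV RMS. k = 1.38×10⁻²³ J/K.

V_n = √(4kTRB)
4kTRB = 4 × 1.38×10⁻²³ × 290 × 2.85×10³ × 8.93×10³ = 4.07×10⁻¹³ V²
V_n = √(4.07×10⁻¹³) = 6.38×10⁻⁷ V = 638 nV

638 nV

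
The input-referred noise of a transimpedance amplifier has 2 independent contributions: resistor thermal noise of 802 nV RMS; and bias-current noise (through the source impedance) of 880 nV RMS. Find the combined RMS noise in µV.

1.19 µV

Uncorrelated sources add in power (mean-square): V_tot = √(ΣV_i²)
V_tot = √[(8.02×10⁻⁷)² + (8.80×10⁻⁷)²] = 1.19×10⁻⁶ V = 1.19 µV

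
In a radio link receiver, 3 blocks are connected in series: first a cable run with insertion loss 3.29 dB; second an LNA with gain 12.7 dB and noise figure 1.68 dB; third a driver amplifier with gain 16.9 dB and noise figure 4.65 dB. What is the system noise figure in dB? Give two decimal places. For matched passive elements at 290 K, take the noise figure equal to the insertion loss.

5.26 dB

Convert to linear (a loss of L dB is a gain of −L dB): F_i = 10^(NF_i/10), G_i = 10^(G_i,dB/10)
  Stage 1: F_1 = 10^(3.29/10) = 2.133, G_1 = 10^(−3.29/10) = 0.4688
  Stage 2: F_2 = 10^(1.68/10) = 1.472, G_2 = 10^(12.7/10) = 18.62
  Stage 3: F_3 = 10^(4.65/10) = 2.917, G_3 = 10^(16.9/10) = 48.98
Friis cascade:
  F = 2.133 + (1.472 − 1)/0.4688 + (2.917 − 1)/8.730 = 3.360
NF = 10 log₁₀(3.360) = 5.26 dB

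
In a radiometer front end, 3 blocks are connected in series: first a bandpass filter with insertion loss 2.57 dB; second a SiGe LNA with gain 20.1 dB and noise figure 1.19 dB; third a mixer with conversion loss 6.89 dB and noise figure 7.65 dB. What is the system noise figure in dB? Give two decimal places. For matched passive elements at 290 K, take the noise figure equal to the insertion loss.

Convert to linear (a loss of L dB is a gain of −L dB): F_i = 10^(NF_i/10), G_i = 10^(G_i,dB/10)
  Stage 1: F_1 = 10^(2.57/10) = 1.807, G_1 = 10^(−2.57/10) = 0.5534
  Stage 2: F_2 = 10^(1.19/10) = 1.315, G_2 = 10^(20.1/10) = 102.3
  Stage 3: F_3 = 10^(7.65/10) = 5.821, G_3 = 10^(−6.89/10) = 0.2046
Friis cascade:
  F = 1.807 + (1.315 − 1)/0.5534 + (5.821 − 1)/56.62 = 2.462
NF = 10 log₁₀(2.462) = 3.91 dB

3.91 dB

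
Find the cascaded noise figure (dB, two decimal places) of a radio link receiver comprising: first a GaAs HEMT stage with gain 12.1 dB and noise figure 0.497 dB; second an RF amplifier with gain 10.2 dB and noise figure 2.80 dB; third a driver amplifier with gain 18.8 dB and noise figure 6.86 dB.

0.79 dB

Convert to linear (a loss of L dB is a gain of −L dB): F_i = 10^(NF_i/10), G_i = 10^(G_i,dB/10)
  Stage 1: F_1 = 10^(0.497/10) = 1.121, G_1 = 10^(12.1/10) = 16.22
  Stage 2: F_2 = 10^(2.80/10) = 1.905, G_2 = 10^(10.2/10) = 10.47
  Stage 3: F_3 = 10^(6.86/10) = 4.853, G_3 = 10^(18.8/10) = 75.86
Friis cascade:
  F = 1.121 + (1.905 − 1)/16.22 + (4.853 − 1)/169.8 = 1.200
NF = 10 log₁₀(1.200) = 0.79 dB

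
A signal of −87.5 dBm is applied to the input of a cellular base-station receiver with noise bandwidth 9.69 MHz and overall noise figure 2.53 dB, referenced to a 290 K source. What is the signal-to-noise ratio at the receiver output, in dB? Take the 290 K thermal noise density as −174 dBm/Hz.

14.1 dB

Noise floor: N = −174 + 10 log₁₀(B) + NF
10 log₁₀(9.69×10⁶) = 69.86 dB
N = −174 + 69.86 + 2.53 = −101.61 dBm
SNR = P_sig − N = −87.5 − (−101.61) = 14.11 dB → 14.1 dB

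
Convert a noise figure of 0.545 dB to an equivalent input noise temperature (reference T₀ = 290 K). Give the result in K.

38.8 K

F = 10^(0.545/10) = 1.1337
T_e = (F − 1)·T₀ = (1.1337 − 1) × 290 = 38.8 K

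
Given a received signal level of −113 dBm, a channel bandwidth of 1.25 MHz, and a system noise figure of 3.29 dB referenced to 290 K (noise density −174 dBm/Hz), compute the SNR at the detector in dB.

Noise floor: N = −174 + 10 log₁₀(B) + NF
10 log₁₀(1.25×10⁶) = 60.97 dB
N = −174 + 60.97 + 3.29 = −109.74 dBm
SNR = P_sig − N = −113 − (−109.74) = −3.26 dB → −3.3 dB

−3.3 dB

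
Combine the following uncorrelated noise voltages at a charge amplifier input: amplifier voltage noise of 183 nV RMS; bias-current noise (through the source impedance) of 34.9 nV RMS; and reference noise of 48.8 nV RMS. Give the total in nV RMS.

193 nV

Uncorrelated sources add in power (mean-square): V_tot = √(ΣV_i²)
V_tot = √[(1.83×10⁻⁷)² + (3.49×10⁻⁸)² + (4.88×10⁻⁸)²] = 1.93×10⁻⁷ V = 193 nV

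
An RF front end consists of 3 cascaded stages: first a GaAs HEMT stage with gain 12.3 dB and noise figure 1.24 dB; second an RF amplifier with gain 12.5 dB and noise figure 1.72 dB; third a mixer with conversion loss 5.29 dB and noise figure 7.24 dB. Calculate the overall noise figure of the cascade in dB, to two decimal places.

Convert to linear (a loss of L dB is a gain of −L dB): F_i = 10^(NF_i/10), G_i = 10^(G_i,dB/10)
  Stage 1: F_1 = 10^(1.24/10) = 1.330, G_1 = 10^(12.3/10) = 16.98
  Stage 2: F_2 = 10^(1.72/10) = 1.486, G_2 = 10^(12.5/10) = 17.78
  Stage 3: F_3 = 10^(7.24/10) = 5.297, G_3 = 10^(−5.29/10) = 0.2958
Friis cascade:
  F = 1.330 + (1.486 − 1)/16.98 + (5.297 − 1)/302.0 = 1.373
NF = 10 log₁₀(1.373) = 1.38 dB

1.38 dB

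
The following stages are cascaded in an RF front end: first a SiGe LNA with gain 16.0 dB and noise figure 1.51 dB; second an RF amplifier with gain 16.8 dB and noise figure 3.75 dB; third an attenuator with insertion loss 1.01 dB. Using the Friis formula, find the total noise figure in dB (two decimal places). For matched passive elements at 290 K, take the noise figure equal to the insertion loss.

1.61 dB

Convert to linear (a loss of L dB is a gain of −L dB): F_i = 10^(NF_i/10), G_i = 10^(G_i,dB/10)
  Stage 1: F_1 = 10^(1.51/10) = 1.416, G_1 = 10^(16.0/10) = 39.81
  Stage 2: F_2 = 10^(3.75/10) = 2.371, G_2 = 10^(16.8/10) = 47.86
  Stage 3: F_3 = 10^(1.01/10) = 1.262, G_3 = 10^(−1.01/10) = 0.7925
Friis cascade:
  F = 1.416 + (2.371 − 1)/39.81 + (1.262 − 1)/1905 = 1.450
NF = 10 log₁₀(1.450) = 1.61 dB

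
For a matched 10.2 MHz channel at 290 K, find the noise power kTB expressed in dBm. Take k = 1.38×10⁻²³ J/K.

P_n = kTB = 1.38×10⁻²³ × 290 × 1.02×10⁷ = 4.08×10⁻¹⁴ W
In dBm: 10 log₁₀(4.08×10⁻¹⁴ / 10⁻³) = −103.9 dBm

−103.9 dBm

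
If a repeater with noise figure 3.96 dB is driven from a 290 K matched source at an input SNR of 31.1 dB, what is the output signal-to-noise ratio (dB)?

27.14 dB

By definition F = SNR_in/SNR_out, so in dB: SNR_out = SNR_in − NF
SNR_out = 31.1 − 3.96 = 27.14 dB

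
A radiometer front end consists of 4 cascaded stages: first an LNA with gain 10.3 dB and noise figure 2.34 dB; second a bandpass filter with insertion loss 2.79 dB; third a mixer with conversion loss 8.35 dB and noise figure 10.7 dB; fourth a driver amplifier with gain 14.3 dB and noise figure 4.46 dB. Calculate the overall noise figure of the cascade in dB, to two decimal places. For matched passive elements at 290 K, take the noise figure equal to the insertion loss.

Convert to linear (a loss of L dB is a gain of −L dB): F_i = 10^(NF_i/10), G_i = 10^(G_i,dB/10)
  Stage 1: F_1 = 10^(2.34/10) = 1.714, G_1 = 10^(10.3/10) = 10.72
  Stage 2: F_2 = 10^(2.79/10) = 1.901, G_2 = 10^(−2.79/10) = 0.5260
  Stage 3: F_3 = 10^(10.7/10) = 11.75, G_3 = 10^(−8.35/10) = 0.1462
  Stage 4: F_4 = 10^(4.46/10) = 2.793, G_4 = 10^(14.3/10) = 26.92
Friis cascade:
  F = 1.714 + (1.901 − 1)/10.72 + (11.75 − 1)/5.636 + (2.793 − 1)/0.8241 = 5.880
NF = 10 log₁₀(5.880) = 7.69 dB

7.69 dB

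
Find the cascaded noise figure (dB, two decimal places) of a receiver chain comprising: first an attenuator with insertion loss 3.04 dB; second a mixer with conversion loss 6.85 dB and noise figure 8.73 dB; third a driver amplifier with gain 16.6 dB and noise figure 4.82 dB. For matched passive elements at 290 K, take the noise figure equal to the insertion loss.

15.42 dB

Convert to linear (a loss of L dB is a gain of −L dB): F_i = 10^(NF_i/10), G_i = 10^(G_i,dB/10)
  Stage 1: F_1 = 10^(3.04/10) = 2.014, G_1 = 10^(−3.04/10) = 0.4966
  Stage 2: F_2 = 10^(8.73/10) = 7.464, G_2 = 10^(−6.85/10) = 0.2065
  Stage 3: F_3 = 10^(4.82/10) = 3.034, G_3 = 10^(16.6/10) = 45.71
Friis cascade:
  F = 2.014 + (7.464 − 1)/0.4966 + (3.034 − 1)/0.1026 = 34.86
NF = 10 log₁₀(34.86) = 15.42 dB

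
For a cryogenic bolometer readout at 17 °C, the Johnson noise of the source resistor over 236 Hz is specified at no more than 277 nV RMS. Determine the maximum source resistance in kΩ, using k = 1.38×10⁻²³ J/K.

20.3 kΩ

T = 17 °C + 273.15 = 290.15 K
Johnson–Nyquist: V_n = √(4kTRB) ⇒ R = V_n² / (4kTB)
4kTB = 4 × 1.38×10⁻²³ × 290.15 × 2.36×10² = 3.78×10⁻¹⁸
R = (2.77×10⁻⁷)² / 3.78×10⁻¹⁸ = 2.03×10⁴ Ω = 20.3 kΩ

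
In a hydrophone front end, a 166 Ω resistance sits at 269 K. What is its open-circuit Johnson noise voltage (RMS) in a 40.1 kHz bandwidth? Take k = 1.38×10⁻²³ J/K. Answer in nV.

V_n = √(4kTRB)
4kTRB = 4 × 1.38×10⁻²³ × 269 × 1.66×10² × 4.01×10⁴ = 9.88×10⁻¹⁴ V²
V_n = √(9.88×10⁻¹⁴) = 3.14×10⁻⁷ V = 314 nV

314 nV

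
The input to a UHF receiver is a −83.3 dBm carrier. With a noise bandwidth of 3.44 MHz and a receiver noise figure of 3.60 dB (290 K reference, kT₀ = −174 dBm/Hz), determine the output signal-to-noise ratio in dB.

21.7 dB

Noise floor: N = −174 + 10 log₁₀(B) + NF
10 log₁₀(3.44×10⁶) = 65.37 dB
N = −174 + 65.37 + 3.60 = −105.03 dBm
SNR = P_sig − N = −83.3 − (−105.03) = 21.73 dB → 21.7 dB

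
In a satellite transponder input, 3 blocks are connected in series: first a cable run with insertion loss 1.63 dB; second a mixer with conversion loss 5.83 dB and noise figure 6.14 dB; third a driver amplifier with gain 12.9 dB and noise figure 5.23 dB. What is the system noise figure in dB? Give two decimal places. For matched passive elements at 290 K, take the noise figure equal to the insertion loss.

12.79 dB

Convert to linear (a loss of L dB is a gain of −L dB): F_i = 10^(NF_i/10), G_i = 10^(G_i,dB/10)
  Stage 1: F_1 = 10^(1.63/10) = 1.455, G_1 = 10^(−1.63/10) = 0.6871
  Stage 2: F_2 = 10^(6.14/10) = 4.111, G_2 = 10^(−5.83/10) = 0.2612
  Stage 3: F_3 = 10^(5.23/10) = 3.334, G_3 = 10^(12.9/10) = 19.50
Friis cascade:
  F = 1.455 + (4.111 − 1)/0.6871 + (3.334 − 1)/0.1795 = 18.99
NF = 10 log₁₀(18.99) = 12.79 dB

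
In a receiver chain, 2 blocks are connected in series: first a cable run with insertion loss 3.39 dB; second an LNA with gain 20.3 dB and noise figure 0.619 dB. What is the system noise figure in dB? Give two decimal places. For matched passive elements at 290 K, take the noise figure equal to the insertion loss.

Convert to linear (a loss of L dB is a gain of −L dB): F_i = 10^(NF_i/10), G_i = 10^(G_i,dB/10)
  Stage 1: F_1 = 10^(3.39/10) = 2.183, G_1 = 10^(−3.39/10) = 0.4581
  Stage 2: F_2 = 10^(0.619/10) = 1.153, G_2 = 10^(20.3/10) = 107.2
Friis cascade:
  F = 2.183 + (1.153 − 1)/0.4581 = 2.517
NF = 10 log₁₀(2.517) = 4.01 dB

4.01 dB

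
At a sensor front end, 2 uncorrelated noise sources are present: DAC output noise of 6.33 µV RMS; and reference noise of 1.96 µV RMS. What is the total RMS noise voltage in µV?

Uncorrelated sources add in power (mean-square): V_tot = √(ΣV_i²)
V_tot = √[(6.33×10⁻⁶)² + (1.96×10⁻⁶)²] = 6.63×10⁻⁶ V = 6.63 µV

6.63 µV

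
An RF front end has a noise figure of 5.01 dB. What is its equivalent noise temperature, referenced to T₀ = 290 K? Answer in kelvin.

F = 10^(5.01/10) = 3.16957
T_e = (F − 1)·T₀ = (3.16957 − 1) × 290 = 629 K

629 K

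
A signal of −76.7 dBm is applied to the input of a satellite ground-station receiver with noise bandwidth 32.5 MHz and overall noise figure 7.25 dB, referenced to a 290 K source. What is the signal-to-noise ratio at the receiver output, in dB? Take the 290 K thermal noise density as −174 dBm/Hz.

Noise floor: N = −174 + 10 log₁₀(B) + NF
10 log₁₀(3.25×10⁷) = 75.12 dB
N = −174 + 75.12 + 7.25 = −91.63 dBm
SNR = P_sig − N = −76.7 − (−91.63) = 14.93 dB → 14.9 dB

14.9 dB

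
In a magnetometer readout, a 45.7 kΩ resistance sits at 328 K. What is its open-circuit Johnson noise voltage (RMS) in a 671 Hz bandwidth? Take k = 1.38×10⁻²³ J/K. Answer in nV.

V_n = √(4kTRB)
4kTRB = 4 × 1.38×10⁻²³ × 328 × 4.57×10⁴ × 6.71×10² = 5.55×10⁻¹³ V²
V_n = √(5.55×10⁻¹³) = 7.45×10⁻⁷ V = 745 nV

745 nV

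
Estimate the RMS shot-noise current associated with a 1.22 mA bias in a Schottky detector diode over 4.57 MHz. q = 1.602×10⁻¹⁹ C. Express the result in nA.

42.3 nA

I_n = √(2qI·B)
2qI·B = 2 × 1.602×10⁻¹⁹ × 1.22×10⁻³ × 4.57×10⁶ = 1.79×10⁻¹⁵ A²
I_n = √(1.79×10⁻¹⁵) = 4.23×10⁻⁸ A = 42.3 nA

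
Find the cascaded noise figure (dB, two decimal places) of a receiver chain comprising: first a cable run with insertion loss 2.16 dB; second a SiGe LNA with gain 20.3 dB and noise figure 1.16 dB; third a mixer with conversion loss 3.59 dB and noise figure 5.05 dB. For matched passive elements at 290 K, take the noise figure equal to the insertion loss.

Convert to linear (a loss of L dB is a gain of −L dB): F_i = 10^(NF_i/10), G_i = 10^(G_i,dB/10)
  Stage 1: F_1 = 10^(2.16/10) = 1.644, G_1 = 10^(−2.16/10) = 0.6081
  Stage 2: F_2 = 10^(1.16/10) = 1.306, G_2 = 10^(20.3/10) = 107.2
  Stage 3: F_3 = 10^(5.05/10) = 3.199, G_3 = 10^(−3.59/10) = 0.4375
Friis cascade:
  F = 1.644 + (1.306 − 1)/0.6081 + (3.199 − 1)/65.16 = 2.182
NF = 10 log₁₀(2.182) = 3.39 dB

3.39 dB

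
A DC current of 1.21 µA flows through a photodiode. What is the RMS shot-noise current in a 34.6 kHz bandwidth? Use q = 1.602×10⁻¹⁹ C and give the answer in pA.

I_n = √(2qI·B)
2qI·B = 2 × 1.602×10⁻¹⁹ × 1.21×10⁻⁶ × 3.46×10⁴ = 1.34×10⁻²⁰ A²
I_n = √(1.34×10⁻²⁰) = 1.16×10⁻¹⁰ A = 116 pA

116 pA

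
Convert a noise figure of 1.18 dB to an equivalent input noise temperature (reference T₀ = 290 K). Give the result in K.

90.5 K

F = 10^(1.18/10) = 1.3122
T_e = (F − 1)·T₀ = (1.3122 − 1) × 290 = 90.5 K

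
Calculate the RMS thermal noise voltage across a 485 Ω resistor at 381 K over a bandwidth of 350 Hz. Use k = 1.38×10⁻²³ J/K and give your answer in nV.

59.7 nV

V_n = √(4kTRB)
4kTRB = 4 × 1.38×10⁻²³ × 381 × 4.85×10² × 3.50×10² = 3.57×10⁻¹⁵ V²
V_n = √(3.57×10⁻¹⁵) = 5.97×10⁻⁸ V = 59.7 nV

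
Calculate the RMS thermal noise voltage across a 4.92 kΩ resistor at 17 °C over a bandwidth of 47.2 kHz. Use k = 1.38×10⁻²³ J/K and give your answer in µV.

T = 17 °C + 273.15 = 290.15 K
V_n = √(4kTRB)
4kTRB = 4 × 1.38×10⁻²³ × 290.15 × 4.92×10³ × 4.72×10⁴ = 3.72×10⁻¹² V²
V_n = √(3.72×10⁻¹²) = 1.93×10⁻⁶ V = 1.93 µV

1.93 µV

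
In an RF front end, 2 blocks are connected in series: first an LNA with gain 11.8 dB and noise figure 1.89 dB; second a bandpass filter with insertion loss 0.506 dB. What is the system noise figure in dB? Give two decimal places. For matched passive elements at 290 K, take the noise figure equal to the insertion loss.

1.91 dB

Convert to linear (a loss of L dB is a gain of −L dB): F_i = 10^(NF_i/10), G_i = 10^(G_i,dB/10)
  Stage 1: F_1 = 10^(1.89/10) = 1.545, G_1 = 10^(11.8/10) = 15.14
  Stage 2: F_2 = 10^(0.506/10) = 1.124, G_2 = 10^(−0.506/10) = 0.8900
Friis cascade:
  F = 1.545 + (1.124 − 1)/15.14 = 1.553
NF = 10 log₁₀(1.553) = 1.91 dB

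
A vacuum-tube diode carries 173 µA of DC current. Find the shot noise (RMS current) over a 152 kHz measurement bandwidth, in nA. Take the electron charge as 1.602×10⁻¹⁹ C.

I_n = √(2qI·B)
2qI·B = 2 × 1.602×10⁻¹⁹ × 1.73×10⁻⁴ × 1.52×10⁵ = 8.43×10⁻¹⁸ A²
I_n = √(8.43×10⁻¹⁸) = 2.90×10⁻⁹ A = 2.90 nA

2.90 nA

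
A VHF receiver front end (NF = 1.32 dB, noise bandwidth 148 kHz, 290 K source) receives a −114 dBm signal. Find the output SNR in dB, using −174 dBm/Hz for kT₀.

Noise floor: N = −174 + 10 log₁₀(B) + NF
10 log₁₀(1.48×10⁵) = 51.7 dB
N = −174 + 51.7 + 1.32 = −120.98 dBm
SNR = P_sig − N = −114 − (−120.98) = 6.98 dB → 7.0 dB

7.0 dB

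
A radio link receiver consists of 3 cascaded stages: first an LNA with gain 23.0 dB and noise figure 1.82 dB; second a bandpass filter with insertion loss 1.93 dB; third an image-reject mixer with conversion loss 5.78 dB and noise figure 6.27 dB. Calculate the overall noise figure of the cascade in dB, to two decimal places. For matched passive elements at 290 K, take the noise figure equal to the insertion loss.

1.90 dB

Convert to linear (a loss of L dB is a gain of −L dB): F_i = 10^(NF_i/10), G_i = 10^(G_i,dB/10)
  Stage 1: F_1 = 10^(1.82/10) = 1.521, G_1 = 10^(23.0/10) = 199.5
  Stage 2: F_2 = 10^(1.93/10) = 1.560, G_2 = 10^(−1.93/10) = 0.6412
  Stage 3: F_3 = 10^(6.27/10) = 4.236, G_3 = 10^(−5.78/10) = 0.2642
Friis cascade:
  F = 1.521 + (1.560 − 1)/199.5 + (4.236 − 1)/127.9 = 1.549
NF = 10 log₁₀(1.549) = 1.90 dB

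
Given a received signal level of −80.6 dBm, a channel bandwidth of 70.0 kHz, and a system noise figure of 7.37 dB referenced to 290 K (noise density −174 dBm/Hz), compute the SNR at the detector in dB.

37.6 dB

Noise floor: N = −174 + 10 log₁₀(B) + NF
10 log₁₀(7.00×10⁴) = 48.45 dB
N = −174 + 48.45 + 7.37 = −118.18 dBm
SNR = P_sig − N = −80.6 − (−118.18) = 37.58 dB → 37.6 dB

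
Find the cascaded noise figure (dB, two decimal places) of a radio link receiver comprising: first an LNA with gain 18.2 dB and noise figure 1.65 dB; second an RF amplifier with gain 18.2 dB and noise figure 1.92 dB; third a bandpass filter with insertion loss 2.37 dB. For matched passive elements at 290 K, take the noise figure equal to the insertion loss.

Convert to linear (a loss of L dB is a gain of −L dB): F_i = 10^(NF_i/10), G_i = 10^(G_i,dB/10)
  Stage 1: F_1 = 10^(1.65/10) = 1.462, G_1 = 10^(18.2/10) = 66.07
  Stage 2: F_2 = 10^(1.92/10) = 1.556, G_2 = 10^(18.2/10) = 66.07
  Stage 3: F_3 = 10^(2.37/10) = 1.726, G_3 = 10^(−2.37/10) = 0.5794
Friis cascade:
  F = 1.462 + (1.556 − 1)/66.07 + (1.726 − 1)/4365 = 1.471
NF = 10 log₁₀(1.471) = 1.68 dB

1.68 dB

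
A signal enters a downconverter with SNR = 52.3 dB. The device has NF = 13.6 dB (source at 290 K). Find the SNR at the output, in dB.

By definition F = SNR_in/SNR_out, so in dB: SNR_out = SNR_in − NF
SNR_out = 52.3 − 13.6 = 38.7 dB

38.7 dB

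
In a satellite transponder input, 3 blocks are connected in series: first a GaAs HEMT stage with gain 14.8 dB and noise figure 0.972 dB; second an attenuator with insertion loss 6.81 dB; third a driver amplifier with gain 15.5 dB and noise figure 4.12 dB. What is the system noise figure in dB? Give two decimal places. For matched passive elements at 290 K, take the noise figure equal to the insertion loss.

Convert to linear (a loss of L dB is a gain of −L dB): F_i = 10^(NF_i/10), G_i = 10^(G_i,dB/10)
  Stage 1: F_1 = 10^(0.972/10) = 1.251, G_1 = 10^(14.8/10) = 30.20
  Stage 2: F_2 = 10^(6.81/10) = 4.797, G_2 = 10^(−6.81/10) = 0.2084
  Stage 3: F_3 = 10^(4.12/10) = 2.582, G_3 = 10^(15.5/10) = 35.48
Friis cascade:
  F = 1.251 + (4.797 − 1)/30.20 + (2.582 − 1)/6.295 = 1.628
NF = 10 log₁₀(1.628) = 2.12 dB

2.12 dB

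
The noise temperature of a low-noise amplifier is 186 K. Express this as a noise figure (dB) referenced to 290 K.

F = 1 + T_e/T₀ = 1 + 186/290 = 1.64138
NF = 10 log₁₀(1.64138) = 2.15 dB

2.15 dB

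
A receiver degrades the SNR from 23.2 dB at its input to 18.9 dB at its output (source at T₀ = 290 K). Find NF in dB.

NF (dB) = SNR_in(dB) − SNR_out(dB) when the source is at T₀
NF = 23.2 − 18.9 = 4.3 dB

4.3 dB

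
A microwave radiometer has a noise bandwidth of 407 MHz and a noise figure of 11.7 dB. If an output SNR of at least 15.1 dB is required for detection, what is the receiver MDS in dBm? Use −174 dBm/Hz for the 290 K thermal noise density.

−61.1 dBm

Sensitivity = −174 + 10 log₁₀(B) + NF + SNR_min
= −174 + 86.1 + 11.7 + 15.1
= −61.1 dBm → −61.1 dBm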